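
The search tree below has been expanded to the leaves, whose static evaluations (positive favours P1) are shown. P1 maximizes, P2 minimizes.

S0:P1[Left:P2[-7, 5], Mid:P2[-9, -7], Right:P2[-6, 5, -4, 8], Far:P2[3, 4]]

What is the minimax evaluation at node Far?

3

Far (P2): min(3, 4) = 3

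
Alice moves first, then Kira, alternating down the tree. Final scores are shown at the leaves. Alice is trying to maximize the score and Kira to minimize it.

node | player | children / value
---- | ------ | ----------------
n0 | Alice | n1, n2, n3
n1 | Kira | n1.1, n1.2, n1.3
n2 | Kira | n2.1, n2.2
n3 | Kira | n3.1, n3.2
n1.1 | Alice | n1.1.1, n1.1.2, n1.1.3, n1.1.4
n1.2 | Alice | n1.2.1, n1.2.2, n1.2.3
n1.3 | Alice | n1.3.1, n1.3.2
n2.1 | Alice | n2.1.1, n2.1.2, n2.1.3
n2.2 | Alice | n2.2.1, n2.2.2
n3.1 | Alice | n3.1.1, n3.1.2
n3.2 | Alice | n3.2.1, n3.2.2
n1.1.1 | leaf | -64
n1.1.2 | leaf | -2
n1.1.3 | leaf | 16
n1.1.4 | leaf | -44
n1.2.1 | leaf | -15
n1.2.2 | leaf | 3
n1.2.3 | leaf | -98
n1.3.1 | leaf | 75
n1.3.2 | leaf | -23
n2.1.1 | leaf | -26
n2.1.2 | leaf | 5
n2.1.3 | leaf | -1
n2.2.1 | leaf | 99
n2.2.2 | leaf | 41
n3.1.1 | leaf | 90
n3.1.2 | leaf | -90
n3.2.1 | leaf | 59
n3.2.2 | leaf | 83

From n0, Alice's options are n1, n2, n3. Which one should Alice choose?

n3

n1.1 (Alice): max(-64, -2, 16, -44) = 16
n1.2 (Alice): max(-15, 3, -98) = 3
n1.3 (Alice): max(75, -23) = 75
n1 (Kira): min(16, 3, 75) = 3
n2.1 (Alice): max(-26, 5, -1) = 5
n2.2 (Alice): max(99, 41) = 99
n2 (Kira): min(5, 99) = 5
n3.1 (Alice): max(90, -90) = 90
n3.2 (Alice): max(59, 83) = 83
n3 (Kira): min(90, 83) = 83
n0 (Alice): max(3, 5, 83) = 83
Alice at n0 wants the highest of {n1=3, n2=5, n3=83}, so chooses n3.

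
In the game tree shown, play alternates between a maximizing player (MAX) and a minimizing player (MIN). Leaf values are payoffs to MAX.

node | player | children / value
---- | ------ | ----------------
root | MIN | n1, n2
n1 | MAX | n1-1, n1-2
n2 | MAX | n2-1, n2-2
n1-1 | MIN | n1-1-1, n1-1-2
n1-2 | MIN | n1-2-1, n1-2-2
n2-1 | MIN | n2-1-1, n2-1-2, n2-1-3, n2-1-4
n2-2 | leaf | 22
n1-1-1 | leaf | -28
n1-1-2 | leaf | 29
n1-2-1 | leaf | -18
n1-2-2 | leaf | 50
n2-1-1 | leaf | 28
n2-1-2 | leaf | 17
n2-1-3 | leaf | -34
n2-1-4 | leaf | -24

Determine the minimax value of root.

-18

n1-1 (MIN): min(-28, 29) = -28
n1-2 (MIN): min(-18, 50) = -18
n1 (MAX): max(-28, -18) = -18
n2-1 (MIN): min(28, 17, -34, -24) = -34
n2 (MAX): max(-34, 22) = 22
root (MIN): min(-18, 22) = -18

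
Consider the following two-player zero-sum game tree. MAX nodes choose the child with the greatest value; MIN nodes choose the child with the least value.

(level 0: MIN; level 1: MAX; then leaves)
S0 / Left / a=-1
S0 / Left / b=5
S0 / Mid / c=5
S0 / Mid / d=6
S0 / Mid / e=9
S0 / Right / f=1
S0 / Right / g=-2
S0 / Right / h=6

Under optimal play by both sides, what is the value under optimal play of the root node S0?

5

Left (MAX): max(-1, 5) = 5
Mid (MAX): max(5, 6, 9) = 9
Right (MAX): max(1, -2, 6) = 6
S0 (MIN): min(5, 9, 6) = 5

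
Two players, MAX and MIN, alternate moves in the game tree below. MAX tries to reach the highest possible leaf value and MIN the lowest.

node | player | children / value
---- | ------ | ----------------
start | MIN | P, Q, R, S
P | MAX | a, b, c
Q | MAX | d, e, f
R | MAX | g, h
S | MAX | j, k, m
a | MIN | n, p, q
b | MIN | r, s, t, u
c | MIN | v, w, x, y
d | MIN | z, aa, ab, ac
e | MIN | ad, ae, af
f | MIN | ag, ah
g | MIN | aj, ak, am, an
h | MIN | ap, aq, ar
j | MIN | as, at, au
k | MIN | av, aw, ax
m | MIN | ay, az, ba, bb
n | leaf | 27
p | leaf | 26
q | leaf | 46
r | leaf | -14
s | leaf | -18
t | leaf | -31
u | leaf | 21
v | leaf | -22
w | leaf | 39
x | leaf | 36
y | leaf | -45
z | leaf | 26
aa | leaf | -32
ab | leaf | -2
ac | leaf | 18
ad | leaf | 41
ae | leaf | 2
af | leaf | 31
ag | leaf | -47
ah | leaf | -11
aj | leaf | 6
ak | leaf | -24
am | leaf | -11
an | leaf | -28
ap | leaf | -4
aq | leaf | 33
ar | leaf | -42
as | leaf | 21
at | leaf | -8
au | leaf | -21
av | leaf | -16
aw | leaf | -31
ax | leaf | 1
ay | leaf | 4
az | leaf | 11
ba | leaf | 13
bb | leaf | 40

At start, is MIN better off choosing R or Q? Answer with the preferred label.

R

g (MIN): min(6, -24, -11, -28) = -28
h (MIN): min(-4, 33, -42) = -42
R (MAX): max(-28, -42) = -28
d (MIN): min(26, -32, -2, 18) = -32
e (MIN): min(41, 2, 31) = 2
f (MIN): min(-47, -11) = -47
Q (MAX): max(-32, 2, -47) = 2
MIN prefers the lower value; R=-28, Q=2. R is better since -28 < 2.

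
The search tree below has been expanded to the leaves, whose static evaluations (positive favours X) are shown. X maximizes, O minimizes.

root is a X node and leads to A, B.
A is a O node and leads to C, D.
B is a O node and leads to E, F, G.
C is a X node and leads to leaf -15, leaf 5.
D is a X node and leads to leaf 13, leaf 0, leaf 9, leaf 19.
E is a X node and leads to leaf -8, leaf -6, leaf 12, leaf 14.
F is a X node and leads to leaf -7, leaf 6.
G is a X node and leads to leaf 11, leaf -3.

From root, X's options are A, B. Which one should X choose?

C (X): max(-15, 5) = 5
D (X): max(13, 0, 9, 19) = 19
A (O): min(5, 19) = 5
E (X): max(-8, -6, 12, 14) = 14
F (X): max(-7, 6) = 6
G (X): max(11, -3) = 11
B (O): min(14, 6, 11) = 6
root (X): max(5, 6) = 6
X at root wants the highest of {A=5, B=6}, so chooses B.

B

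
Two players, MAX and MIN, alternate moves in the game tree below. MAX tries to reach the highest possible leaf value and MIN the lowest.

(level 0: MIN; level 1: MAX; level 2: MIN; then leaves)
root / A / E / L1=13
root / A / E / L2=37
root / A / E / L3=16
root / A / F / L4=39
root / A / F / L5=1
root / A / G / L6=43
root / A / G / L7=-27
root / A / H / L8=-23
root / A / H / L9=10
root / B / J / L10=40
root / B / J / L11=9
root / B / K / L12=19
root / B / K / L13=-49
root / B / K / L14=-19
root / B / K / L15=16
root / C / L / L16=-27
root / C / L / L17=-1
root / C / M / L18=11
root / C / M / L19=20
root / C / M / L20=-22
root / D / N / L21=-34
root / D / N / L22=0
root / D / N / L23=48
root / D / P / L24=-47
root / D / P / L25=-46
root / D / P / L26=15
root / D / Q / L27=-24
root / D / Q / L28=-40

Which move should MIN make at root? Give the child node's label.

D

E (MIN): min(13, 37, 16) = 13
F (MIN): min(39, 1) = 1
G (MIN): min(43, -27) = -27
H (MIN): min(-23, 10) = -23
A (MAX): max(13, 1, -27, -23) = 13
J (MIN): min(40, 9) = 9
K (MIN): min(19, -49, -19, 16) = -49
B (MAX): max(9, -49) = 9
L (MIN): min(-27, -1) = -27
M (MIN): min(11, 20, -22) = -22
C (MAX): max(-27, -22) = -22
N (MIN): min(-34, 0, 48) = -34
P (MIN): min(-47, -46, 15) = -47
Q (MIN): min(-24, -40) = -40
D (MAX): max(-34, -47, -40) = -34
root (MIN): min(13, 9, -22, -34) = -34
MIN at root wants the lowest of {A=13, B=9, C=-22, D=-34}, so chooses D.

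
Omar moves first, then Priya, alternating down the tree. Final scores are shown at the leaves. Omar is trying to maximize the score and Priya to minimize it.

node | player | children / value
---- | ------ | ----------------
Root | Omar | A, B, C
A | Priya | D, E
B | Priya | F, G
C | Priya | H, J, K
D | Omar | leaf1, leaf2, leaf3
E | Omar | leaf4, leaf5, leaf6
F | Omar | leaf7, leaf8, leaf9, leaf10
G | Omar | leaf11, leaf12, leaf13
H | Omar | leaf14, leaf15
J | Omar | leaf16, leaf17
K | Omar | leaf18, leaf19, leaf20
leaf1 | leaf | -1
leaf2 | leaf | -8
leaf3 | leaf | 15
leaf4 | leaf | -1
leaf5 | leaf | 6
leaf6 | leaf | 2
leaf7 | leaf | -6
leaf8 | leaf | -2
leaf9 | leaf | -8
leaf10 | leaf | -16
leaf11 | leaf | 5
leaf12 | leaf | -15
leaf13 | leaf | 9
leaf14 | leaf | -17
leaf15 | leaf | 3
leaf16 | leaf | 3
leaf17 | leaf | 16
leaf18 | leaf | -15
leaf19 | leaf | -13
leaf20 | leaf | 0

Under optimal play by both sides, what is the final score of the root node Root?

D (Omar): max(-1, -8, 15) = 15
E (Omar): max(-1, 6, 2) = 6
A (Priya): min(15, 6) = 6
F (Omar): max(-6, -2, -8, -16) = -2
G (Omar): max(5, -15, 9) = 9
B (Priya): min(-2, 9) = -2
H (Omar): max(-17, 3) = 3
J (Omar): max(3, 16) = 16
K (Omar): max(-15, -13, 0) = 0
C (Priya): min(3, 16, 0) = 0
Root (Omar): max(6, -2, 0) = 6

6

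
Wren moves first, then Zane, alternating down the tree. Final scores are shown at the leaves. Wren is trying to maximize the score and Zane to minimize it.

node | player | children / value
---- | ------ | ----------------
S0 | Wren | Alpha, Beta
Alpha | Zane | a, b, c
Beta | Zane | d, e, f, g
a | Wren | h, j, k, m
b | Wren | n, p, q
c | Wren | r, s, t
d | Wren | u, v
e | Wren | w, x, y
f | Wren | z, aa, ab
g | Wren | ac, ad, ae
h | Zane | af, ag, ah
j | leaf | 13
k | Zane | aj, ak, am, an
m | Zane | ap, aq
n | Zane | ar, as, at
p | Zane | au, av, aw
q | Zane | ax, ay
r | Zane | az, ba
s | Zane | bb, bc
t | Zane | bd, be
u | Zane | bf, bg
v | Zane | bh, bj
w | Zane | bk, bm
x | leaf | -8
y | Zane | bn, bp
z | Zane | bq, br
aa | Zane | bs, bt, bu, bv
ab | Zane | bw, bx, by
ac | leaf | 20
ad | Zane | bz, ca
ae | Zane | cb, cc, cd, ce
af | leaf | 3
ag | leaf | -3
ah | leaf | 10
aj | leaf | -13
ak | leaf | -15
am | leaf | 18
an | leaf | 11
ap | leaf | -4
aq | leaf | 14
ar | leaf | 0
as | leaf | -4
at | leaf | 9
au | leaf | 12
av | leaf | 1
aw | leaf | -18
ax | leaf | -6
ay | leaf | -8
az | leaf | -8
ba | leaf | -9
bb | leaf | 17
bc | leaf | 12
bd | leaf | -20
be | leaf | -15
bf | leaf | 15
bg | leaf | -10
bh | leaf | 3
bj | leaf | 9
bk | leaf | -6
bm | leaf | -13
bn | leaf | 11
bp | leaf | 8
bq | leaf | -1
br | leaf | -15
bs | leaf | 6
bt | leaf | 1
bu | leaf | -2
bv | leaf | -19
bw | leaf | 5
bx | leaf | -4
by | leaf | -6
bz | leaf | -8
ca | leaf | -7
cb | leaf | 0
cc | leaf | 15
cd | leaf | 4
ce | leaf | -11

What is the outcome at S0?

-4

h (Zane): min(3, -3, 10) = -3
k (Zane): min(-13, -15, 18, 11) = -15
m (Zane): min(-4, 14) = -4
a (Wren): max(-3, 13, -15, -4) = 13
n (Zane): min(0, -4, 9) = -4
p (Zane): min(12, 1, -18) = -18
q (Zane): min(-6, -8) = -8
b (Wren): max(-4, -18, -8) = -4
r (Zane): min(-8, -9) = -9
s (Zane): min(17, 12) = 12
t (Zane): min(-20, -15) = -20
c (Wren): max(-9, 12, -20) = 12
Alpha (Zane): min(13, -4, 12) = -4
u (Zane): min(15, -10) = -10
v (Zane): min(3, 9) = 3
d (Wren): max(-10, 3) = 3
w (Zane): min(-6, -13) = -13
y (Zane): min(11, 8) = 8
e (Wren): max(-13, -8, 8) = 8
z (Zane): min(-1, -15) = -15
aa (Zane): min(6, 1, -2, -19) = -19
ab (Zane): min(5, -4, -6) = -6
f (Wren): max(-15, -19, -6) = -6
ad (Zane): min(-8, -7) = -8
ae (Zane): min(0, 15, 4, -11) = -11
g (Wren): max(20, -8, -11) = 20
Beta (Zane): min(3, 8, -6, 20) = -6
S0 (Wren): max(-4, -6) = -4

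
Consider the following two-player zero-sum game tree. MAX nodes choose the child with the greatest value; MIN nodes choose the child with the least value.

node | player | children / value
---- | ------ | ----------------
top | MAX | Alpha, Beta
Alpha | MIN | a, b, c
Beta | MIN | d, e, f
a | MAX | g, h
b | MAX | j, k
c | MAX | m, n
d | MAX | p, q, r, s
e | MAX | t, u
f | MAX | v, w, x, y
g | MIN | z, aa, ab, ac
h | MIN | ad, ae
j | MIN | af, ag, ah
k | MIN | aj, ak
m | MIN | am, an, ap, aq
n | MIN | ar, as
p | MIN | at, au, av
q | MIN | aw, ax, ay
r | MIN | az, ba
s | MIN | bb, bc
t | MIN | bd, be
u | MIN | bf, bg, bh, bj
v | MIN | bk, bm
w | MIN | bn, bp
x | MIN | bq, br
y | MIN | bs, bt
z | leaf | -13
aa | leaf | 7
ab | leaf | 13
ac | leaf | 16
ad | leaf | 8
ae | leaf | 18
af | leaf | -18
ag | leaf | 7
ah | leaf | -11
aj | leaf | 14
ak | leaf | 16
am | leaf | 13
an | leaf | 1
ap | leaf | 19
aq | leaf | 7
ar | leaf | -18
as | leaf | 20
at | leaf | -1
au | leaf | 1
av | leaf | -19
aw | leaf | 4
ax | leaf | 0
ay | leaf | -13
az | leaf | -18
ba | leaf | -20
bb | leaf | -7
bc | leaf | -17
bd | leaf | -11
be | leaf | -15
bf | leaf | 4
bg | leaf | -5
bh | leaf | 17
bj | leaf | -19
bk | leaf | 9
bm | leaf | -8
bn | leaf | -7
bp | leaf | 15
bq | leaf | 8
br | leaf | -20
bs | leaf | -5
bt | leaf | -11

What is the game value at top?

g (MIN): min(-13, 7, 13, 16) = -13
h (MIN): min(8, 18) = 8
a (MAX): max(-13, 8) = 8
j (MIN): min(-18, 7, -11) = -18
k (MIN): min(14, 16) = 14
b (MAX): max(-18, 14) = 14
m (MIN): min(13, 1, 19, 7) = 1
n (MIN): min(-18, 20) = -18
c (MAX): max(1, -18) = 1
Alpha (MIN): min(8, 14, 1) = 1
p (MIN): min(-1, 1, -19) = -19
q (MIN): min(4, 0, -13) = -13
r (MIN): min(-18, -20) = -20
s (MIN): min(-7, -17) = -17
d (MAX): max(-19, -13, -20, -17) = -13
t (MIN): min(-11, -15) = -15
u (MIN): min(4, -5, 17, -19) = -19
e (MAX): max(-15, -19) = -15
v (MIN): min(9, -8) = -8
w (MIN): min(-7, 15) = -7
x (MIN): min(8, -20) = -20
y (MIN): min(-5, -11) = -11
f (MAX): max(-8, -7, -20, -11) = -7
Beta (MIN): min(-13, -15, -7) = -15
top (MAX): max(1, -15) = 1

1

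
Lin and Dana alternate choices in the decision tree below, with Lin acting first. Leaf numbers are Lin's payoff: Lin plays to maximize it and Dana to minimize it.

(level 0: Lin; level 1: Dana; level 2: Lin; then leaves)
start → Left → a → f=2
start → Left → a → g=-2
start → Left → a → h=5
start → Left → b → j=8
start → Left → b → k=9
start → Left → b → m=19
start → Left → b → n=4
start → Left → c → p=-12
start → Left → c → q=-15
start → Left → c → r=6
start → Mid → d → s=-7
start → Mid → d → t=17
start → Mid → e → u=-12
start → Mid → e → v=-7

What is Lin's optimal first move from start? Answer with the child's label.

Left

a (Lin): max(2, -2, 5) = 5
b (Lin): max(8, 9, 19, 4) = 19
c (Lin): max(-12, -15, 6) = 6
Left (Dana): min(5, 19, 6) = 5
d (Lin): max(-7, 17) = 17
e (Lin): max(-12, -7) = -7
Mid (Dana): min(17, -7) = -7
start (Lin): max(5, -7) = 5
Lin at start wants the highest of {Left=5, Mid=-7}, so chooses Left.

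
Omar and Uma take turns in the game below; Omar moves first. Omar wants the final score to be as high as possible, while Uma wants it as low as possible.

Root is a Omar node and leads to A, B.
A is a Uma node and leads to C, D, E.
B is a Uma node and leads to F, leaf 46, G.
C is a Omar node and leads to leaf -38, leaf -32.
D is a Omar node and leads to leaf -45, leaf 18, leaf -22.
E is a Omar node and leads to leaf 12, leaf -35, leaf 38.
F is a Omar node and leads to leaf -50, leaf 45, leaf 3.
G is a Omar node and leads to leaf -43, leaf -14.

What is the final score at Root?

C (Omar): max(-38, -32) = -32
D (Omar): max(-45, 18, -22) = 18
E (Omar): max(12, -35, 38) = 38
A (Uma): min(-32, 18, 38) = -32
F (Omar): max(-50, 45, 3) = 45
G (Omar): max(-43, -14) = -14
B (Uma): min(45, 46, -14) = -14
Root (Omar): max(-32, -14) = -14

-14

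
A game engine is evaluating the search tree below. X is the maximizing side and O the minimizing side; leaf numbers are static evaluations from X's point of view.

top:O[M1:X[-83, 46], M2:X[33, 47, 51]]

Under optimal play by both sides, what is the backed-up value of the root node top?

M1 (X): max(-83, 46) = 46
M2 (X): max(33, 47, 51) = 51
top (O): min(46, 51) = 46

46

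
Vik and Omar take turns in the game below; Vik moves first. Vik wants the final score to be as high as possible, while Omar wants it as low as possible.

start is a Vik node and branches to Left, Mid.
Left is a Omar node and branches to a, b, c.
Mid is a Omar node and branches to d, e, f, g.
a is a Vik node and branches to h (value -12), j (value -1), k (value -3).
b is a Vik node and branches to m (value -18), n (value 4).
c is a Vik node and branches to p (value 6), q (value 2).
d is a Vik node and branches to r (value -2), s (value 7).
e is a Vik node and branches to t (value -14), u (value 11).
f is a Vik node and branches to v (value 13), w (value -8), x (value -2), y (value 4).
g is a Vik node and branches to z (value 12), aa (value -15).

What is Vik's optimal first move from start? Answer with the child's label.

Mid

a (Vik): max(-12, -1, -3) = -1
b (Vik): max(-18, 4) = 4
c (Vik): max(6, 2) = 6
Left (Omar): min(-1, 4, 6) = -1
d (Vik): max(-2, 7) = 7
e (Vik): max(-14, 11) = 11
f (Vik): max(13, -8, -2, 4) = 13
g (Vik): max(12, -15) = 12
Mid (Omar): min(7, 11, 13, 12) = 7
start (Vik): max(-1, 7) = 7
Vik at start wants the highest of {Left=-1, Mid=7}, so chooses Mid.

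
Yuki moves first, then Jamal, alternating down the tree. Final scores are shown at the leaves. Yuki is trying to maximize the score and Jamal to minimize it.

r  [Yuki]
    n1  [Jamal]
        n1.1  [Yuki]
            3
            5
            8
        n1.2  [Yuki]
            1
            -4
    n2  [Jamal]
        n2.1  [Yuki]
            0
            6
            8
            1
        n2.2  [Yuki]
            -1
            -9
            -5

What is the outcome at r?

n1.1 (Yuki): max(3, 5, 8) = 8
n1.2 (Yuki): max(1, -4) = 1
n1 (Jamal): min(8, 1) = 1
n2.1 (Yuki): max(0, 6, 8, 1) = 8
n2.2 (Yuki): max(-1, -9, -5) = -1
n2 (Jamal): min(8, -1) = -1
r (Yuki): max(1, -1) = 1

1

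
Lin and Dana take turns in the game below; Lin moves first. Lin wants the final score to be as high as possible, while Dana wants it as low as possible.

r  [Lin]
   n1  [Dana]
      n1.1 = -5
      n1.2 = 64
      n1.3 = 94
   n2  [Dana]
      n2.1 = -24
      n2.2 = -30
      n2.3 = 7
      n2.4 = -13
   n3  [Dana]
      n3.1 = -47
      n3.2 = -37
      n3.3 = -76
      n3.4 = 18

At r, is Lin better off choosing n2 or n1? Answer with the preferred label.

n2 (Dana): min(-24, -30, 7, -13) = -30
n1 (Dana): min(-5, 64, 94) = -5
Lin prefers the higher value; n2=-30, n1=-5. n1 is better since -5 > -30.

n1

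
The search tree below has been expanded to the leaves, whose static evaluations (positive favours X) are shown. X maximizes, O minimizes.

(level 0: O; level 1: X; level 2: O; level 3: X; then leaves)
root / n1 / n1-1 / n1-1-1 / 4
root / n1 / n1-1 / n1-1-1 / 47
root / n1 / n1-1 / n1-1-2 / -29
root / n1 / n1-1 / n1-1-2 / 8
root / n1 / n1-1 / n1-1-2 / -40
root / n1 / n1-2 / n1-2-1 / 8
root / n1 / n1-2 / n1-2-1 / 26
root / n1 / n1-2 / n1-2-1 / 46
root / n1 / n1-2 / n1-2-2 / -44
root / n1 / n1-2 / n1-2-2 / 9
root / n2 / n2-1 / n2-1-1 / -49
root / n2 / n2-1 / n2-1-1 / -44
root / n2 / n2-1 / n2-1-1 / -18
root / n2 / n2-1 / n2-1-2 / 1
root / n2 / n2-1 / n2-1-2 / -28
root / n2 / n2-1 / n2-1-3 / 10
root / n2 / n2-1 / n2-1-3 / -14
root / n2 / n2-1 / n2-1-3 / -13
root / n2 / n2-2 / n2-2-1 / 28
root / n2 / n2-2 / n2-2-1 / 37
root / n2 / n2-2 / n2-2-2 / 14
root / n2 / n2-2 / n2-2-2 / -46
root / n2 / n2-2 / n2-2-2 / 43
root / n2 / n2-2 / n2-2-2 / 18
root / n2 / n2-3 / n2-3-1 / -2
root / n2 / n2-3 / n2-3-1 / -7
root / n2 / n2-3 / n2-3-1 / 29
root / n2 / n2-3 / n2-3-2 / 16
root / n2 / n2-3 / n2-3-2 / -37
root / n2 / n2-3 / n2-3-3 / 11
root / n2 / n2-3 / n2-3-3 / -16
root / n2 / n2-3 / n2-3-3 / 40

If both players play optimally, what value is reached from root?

n1-1-1 (X): max(4, 47) = 47
n1-1-2 (X): max(-29, 8, -40) = 8
n1-1 (O): min(47, 8) = 8
n1-2-1 (X): max(8, 26, 46) = 46
n1-2-2 (X): max(-44, 9) = 9
n1-2 (O): min(46, 9) = 9
n1 (X): max(8, 9) = 9
n2-1-1 (X): max(-49, -44, -18) = -18
n2-1-2 (X): max(1, -28) = 1
n2-1-3 (X): max(10, -14, -13) = 10
n2-1 (O): min(-18, 1, 10) = -18
n2-2-1 (X): max(28, 37) = 37
n2-2-2 (X): max(14, -46, 43, 18) = 43
n2-2 (O): min(37, 43) = 37
n2-3-1 (X): max(-2, -7, 29) = 29
n2-3-2 (X): max(16, -37) = 16
n2-3-3 (X): max(11, -16, 40) = 40
n2-3 (O): min(29, 16, 40) = 16
n2 (X): max(-18, 37, 16) = 37
root (O): min(9, 37) = 9

9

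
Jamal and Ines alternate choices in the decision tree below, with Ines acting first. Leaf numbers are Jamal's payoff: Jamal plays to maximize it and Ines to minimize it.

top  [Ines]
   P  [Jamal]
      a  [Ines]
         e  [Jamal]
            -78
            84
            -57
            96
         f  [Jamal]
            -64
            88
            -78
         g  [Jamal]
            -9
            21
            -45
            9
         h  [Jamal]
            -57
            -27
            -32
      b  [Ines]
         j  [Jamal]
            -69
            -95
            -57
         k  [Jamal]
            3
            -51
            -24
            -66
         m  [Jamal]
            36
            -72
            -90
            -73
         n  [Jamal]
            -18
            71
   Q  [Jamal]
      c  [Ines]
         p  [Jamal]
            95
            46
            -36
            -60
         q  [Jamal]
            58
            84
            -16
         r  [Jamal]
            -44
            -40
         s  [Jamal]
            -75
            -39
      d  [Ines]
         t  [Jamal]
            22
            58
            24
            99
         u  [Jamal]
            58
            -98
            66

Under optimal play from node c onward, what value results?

p (Jamal): max(95, 46, -36, -60) = 95
q (Jamal): max(58, 84, -16) = 84
r (Jamal): max(-44, -40) = -40
s (Jamal): max(-75, -39) = -39
c (Ines): min(95, 84, -40, -39) = -40

-40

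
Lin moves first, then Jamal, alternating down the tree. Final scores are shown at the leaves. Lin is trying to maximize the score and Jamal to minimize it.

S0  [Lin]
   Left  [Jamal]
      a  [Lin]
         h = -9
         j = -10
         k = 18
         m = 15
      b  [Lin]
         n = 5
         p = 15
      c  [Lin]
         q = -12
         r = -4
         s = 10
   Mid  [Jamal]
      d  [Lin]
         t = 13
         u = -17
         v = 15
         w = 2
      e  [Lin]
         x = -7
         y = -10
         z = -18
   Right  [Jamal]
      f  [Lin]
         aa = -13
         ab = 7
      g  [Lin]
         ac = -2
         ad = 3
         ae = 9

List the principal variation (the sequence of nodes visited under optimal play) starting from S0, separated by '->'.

a (Lin): max(-9, -10, 18, 15) = 18
b (Lin): max(5, 15) = 15
c (Lin): max(-12, -4, 10) = 10
Left (Jamal): min(18, 15, 10) = 10
d (Lin): max(13, -17, 15, 2) = 15
e (Lin): max(-7, -10, -18) = -7
Mid (Jamal): min(15, -7) = -7
f (Lin): max(-13, 7) = 7
g (Lin): max(-2, 3, 9) = 9
Right (Jamal): min(7, 9) = 7
S0 (Lin): max(10, -7, 7) = 10
At S0, Lin picks Left (highest: 10).
At Left, Jamal picks c (lowest: 10).
At c, Lin picks s (highest: 10).
Terminal value 10.

S0 -> Left -> c -> s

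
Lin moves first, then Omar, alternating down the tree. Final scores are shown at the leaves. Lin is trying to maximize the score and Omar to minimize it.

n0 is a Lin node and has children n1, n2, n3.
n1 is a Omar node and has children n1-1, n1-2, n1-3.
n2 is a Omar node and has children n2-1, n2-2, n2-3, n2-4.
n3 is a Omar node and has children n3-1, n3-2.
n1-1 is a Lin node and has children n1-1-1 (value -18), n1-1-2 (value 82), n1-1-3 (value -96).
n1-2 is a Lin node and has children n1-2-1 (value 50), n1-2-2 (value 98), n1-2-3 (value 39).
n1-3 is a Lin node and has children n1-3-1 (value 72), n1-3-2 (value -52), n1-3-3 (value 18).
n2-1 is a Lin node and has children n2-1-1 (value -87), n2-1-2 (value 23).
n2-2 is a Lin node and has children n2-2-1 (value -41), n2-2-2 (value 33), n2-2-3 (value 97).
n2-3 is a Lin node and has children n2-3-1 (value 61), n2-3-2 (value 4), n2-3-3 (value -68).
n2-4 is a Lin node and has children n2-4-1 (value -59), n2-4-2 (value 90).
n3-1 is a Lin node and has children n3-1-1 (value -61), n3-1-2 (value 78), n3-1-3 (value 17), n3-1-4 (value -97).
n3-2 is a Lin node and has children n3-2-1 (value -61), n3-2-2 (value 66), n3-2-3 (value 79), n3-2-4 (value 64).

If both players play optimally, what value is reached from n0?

78

n1-1 (Lin): max(-18, 82, -96) = 82
n1-2 (Lin): max(50, 98, 39) = 98
n1-3 (Lin): max(72, -52, 18) = 72
n1 (Omar): min(82, 98, 72) = 72
n2-1 (Lin): max(-87, 23) = 23
n2-2 (Lin): max(-41, 33, 97) = 97
n2-3 (Lin): max(61, 4, -68) = 61
n2-4 (Lin): max(-59, 90) = 90
n2 (Omar): min(23, 97, 61, 90) = 23
n3-1 (Lin): max(-61, 78, 17, -97) = 78
n3-2 (Lin): max(-61, 66, 79, 64) = 79
n3 (Omar): min(78, 79) = 78
n0 (Lin): max(72, 23, 78) = 78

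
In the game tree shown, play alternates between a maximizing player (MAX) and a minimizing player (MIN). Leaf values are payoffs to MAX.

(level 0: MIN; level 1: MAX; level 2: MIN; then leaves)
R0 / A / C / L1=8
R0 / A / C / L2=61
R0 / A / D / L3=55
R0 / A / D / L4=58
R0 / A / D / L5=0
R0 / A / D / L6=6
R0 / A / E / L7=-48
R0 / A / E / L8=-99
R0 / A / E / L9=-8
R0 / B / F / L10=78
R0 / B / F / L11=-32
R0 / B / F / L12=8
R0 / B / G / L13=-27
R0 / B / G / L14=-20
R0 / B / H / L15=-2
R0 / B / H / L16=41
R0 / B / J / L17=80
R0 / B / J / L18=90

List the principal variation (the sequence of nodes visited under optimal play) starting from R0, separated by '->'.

C (MIN): min(8, 61) = 8
D (MIN): min(55, 58, 0, 6) = 0
E (MIN): min(-48, -99, -8) = -99
A (MAX): max(8, 0, -99) = 8
F (MIN): min(78, -32, 8) = -32
G (MIN): min(-27, -20) = -27
H (MIN): min(-2, 41) = -2
J (MIN): min(80, 90) = 80
B (MAX): max(-32, -27, -2, 80) = 80
R0 (MIN): min(8, 80) = 8
At R0, MIN picks A (lowest: 8).
At A, MAX picks C (highest: 8).
At C, MIN picks L1 (lowest: 8).
Terminal value 8.

R0 -> A -> C -> L1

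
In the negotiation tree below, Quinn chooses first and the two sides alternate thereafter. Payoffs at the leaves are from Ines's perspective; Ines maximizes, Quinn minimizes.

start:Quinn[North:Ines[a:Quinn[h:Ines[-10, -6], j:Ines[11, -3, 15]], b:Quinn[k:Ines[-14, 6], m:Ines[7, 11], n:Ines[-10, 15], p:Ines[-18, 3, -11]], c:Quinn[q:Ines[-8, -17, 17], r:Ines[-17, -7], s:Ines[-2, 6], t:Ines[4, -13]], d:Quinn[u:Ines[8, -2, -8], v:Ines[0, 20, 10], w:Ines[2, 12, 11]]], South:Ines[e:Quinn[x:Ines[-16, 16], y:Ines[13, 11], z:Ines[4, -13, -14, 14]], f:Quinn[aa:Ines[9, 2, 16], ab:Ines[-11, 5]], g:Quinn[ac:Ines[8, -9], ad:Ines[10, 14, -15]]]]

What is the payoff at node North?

h (Ines): max(-10, -6) = -6
j (Ines): max(11, -3, 15) = 15
a (Quinn): min(-6, 15) = -6
k (Ines): max(-14, 6) = 6
m (Ines): max(7, 11) = 11
n (Ines): max(-10, 15) = 15
p (Ines): max(-18, 3, -11) = 3
b (Quinn): min(6, 11, 15, 3) = 3
q (Ines): max(-8, -17, 17) = 17
r (Ines): max(-17, -7) = -7
s (Ines): max(-2, 6) = 6
t (Ines): max(4, -13) = 4
c (Quinn): min(17, -7, 6, 4) = -7
u (Ines): max(8, -2, -8) = 8
v (Ines): max(0, 20, 10) = 20
w (Ines): max(2, 12, 11) = 12
d (Quinn): min(8, 20, 12) = 8
North (Ines): max(-6, 3, -7, 8) = 8

8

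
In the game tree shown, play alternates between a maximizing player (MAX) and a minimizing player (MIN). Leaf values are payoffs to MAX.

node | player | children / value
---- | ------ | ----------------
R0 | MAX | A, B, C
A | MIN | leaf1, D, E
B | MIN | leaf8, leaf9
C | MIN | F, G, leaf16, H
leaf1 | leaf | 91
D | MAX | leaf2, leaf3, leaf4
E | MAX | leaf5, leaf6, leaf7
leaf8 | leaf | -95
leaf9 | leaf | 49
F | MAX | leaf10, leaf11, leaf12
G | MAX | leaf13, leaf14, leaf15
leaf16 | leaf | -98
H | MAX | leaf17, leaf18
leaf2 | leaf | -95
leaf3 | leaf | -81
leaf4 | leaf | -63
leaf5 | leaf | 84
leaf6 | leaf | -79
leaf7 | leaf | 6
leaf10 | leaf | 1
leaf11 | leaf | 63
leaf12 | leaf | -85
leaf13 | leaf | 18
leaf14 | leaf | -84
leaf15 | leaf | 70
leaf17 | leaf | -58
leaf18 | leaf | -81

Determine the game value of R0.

D (MAX): max(-95, -81, -63) = -63
E (MAX): max(84, -79, 6) = 84
A (MIN): min(91, -63, 84) = -63
B (MIN): min(-95, 49) = -95
F (MAX): max(1, 63, -85) = 63
G (MAX): max(18, -84, 70) = 70
H (MAX): max(-58, -81) = -58
C (MIN): min(63, 70, -98, -58) = -98
R0 (MAX): max(-63, -95, -98) = -63

-63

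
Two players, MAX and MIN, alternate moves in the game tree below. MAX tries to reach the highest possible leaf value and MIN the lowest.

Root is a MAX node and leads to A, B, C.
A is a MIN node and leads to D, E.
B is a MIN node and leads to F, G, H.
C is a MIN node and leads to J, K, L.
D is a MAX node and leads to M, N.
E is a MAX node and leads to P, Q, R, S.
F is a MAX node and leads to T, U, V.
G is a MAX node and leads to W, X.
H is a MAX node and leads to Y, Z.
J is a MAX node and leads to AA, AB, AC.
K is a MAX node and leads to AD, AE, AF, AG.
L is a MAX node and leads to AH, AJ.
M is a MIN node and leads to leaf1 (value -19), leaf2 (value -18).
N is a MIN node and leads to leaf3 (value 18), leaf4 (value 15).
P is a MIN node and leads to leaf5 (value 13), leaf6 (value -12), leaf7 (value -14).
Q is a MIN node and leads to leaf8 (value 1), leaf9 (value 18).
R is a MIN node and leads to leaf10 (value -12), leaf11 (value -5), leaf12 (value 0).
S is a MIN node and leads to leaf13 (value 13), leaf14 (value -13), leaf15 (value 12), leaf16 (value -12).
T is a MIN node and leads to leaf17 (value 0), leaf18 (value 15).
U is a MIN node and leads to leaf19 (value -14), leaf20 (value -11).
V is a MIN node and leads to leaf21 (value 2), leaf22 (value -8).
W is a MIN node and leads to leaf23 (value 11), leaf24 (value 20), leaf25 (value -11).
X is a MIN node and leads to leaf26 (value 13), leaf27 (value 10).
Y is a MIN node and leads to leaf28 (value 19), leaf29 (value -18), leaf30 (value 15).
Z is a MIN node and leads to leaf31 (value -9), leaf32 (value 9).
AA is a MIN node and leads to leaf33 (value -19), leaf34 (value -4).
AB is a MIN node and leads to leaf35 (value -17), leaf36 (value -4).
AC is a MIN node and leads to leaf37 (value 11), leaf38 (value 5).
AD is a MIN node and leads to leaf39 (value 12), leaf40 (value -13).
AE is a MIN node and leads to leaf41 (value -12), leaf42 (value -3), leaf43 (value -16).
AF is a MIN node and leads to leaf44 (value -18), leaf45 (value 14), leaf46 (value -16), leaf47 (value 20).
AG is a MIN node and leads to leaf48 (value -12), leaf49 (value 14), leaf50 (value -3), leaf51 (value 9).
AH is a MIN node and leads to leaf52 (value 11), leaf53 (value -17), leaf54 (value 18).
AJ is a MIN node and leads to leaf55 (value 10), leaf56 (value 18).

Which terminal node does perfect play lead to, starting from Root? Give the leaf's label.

leaf8

M (MIN): min(-19, -18) = -19
N (MIN): min(18, 15) = 15
D (MAX): max(-19, 15) = 15
P (MIN): min(13, -12, -14) = -14
Q (MIN): min(1, 18) = 1
R (MIN): min(-12, -5, 0) = -12
S (MIN): min(13, -13, 12, -12) = -13
E (MAX): max(-14, 1, -12, -13) = 1
A (MIN): min(15, 1) = 1
T (MIN): min(0, 15) = 0
U (MIN): min(-14, -11) = -14
V (MIN): min(2, -8) = -8
F (MAX): max(0, -14, -8) = 0
W (MIN): min(11, 20, -11) = -11
X (MIN): min(13, 10) = 10
G (MAX): max(-11, 10) = 10
Y (MIN): min(19, -18, 15) = -18
Z (MIN): min(-9, 9) = -9
H (MAX): max(-18, -9) = -9
B (MIN): min(0, 10, -9) = -9
AA (MIN): min(-19, -4) = -19
AB (MIN): min(-17, -4) = -17
AC (MIN): min(11, 5) = 5
J (MAX): max(-19, -17, 5) = 5
AD (MIN): min(12, -13) = -13
AE (MIN): min(-12, -3, -16) = -16
AF (MIN): min(-18, 14, -16, 20) = -18
AG (MIN): min(-12, 14, -3, 9) = -12
K (MAX): max(-13, -16, -18, -12) = -12
AH (MIN): min(11, -17, 18) = -17
AJ (MIN): min(10, 18) = 10
L (MAX): max(-17, 10) = 10
C (MIN): min(5, -12, 10) = -12
Root (MAX): max(1, -9, -12) = 1
At Root, MAX picks A (highest: 1).
At A, MIN picks E (lowest: 1).
At E, MAX picks Q (highest: 1).
At Q, MIN picks leaf8 (lowest: 1).
Terminal value 1.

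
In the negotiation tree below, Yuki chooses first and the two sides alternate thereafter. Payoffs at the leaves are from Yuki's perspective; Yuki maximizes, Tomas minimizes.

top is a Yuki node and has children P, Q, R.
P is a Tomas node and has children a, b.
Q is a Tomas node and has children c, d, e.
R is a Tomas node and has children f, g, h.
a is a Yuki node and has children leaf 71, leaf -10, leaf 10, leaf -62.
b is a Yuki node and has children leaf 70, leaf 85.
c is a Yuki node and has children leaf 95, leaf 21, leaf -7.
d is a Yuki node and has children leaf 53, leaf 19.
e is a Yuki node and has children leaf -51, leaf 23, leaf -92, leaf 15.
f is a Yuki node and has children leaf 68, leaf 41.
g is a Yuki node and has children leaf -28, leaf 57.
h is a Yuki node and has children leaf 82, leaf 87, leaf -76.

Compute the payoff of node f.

f (Yuki): max(68, 41) = 68

68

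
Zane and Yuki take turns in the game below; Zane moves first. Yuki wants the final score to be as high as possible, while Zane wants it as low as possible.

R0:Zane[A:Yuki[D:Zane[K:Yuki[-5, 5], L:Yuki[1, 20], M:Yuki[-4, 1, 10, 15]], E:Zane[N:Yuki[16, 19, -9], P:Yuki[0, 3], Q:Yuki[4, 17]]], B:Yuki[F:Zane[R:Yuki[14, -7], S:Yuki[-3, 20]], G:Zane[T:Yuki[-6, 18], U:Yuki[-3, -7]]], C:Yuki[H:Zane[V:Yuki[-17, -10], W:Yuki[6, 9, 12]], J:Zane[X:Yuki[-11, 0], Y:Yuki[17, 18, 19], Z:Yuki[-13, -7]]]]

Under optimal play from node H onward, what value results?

-10

V (Yuki): max(-17, -10) = -10
W (Yuki): max(6, 9, 12) = 12
H (Zane): min(-10, 12) = -10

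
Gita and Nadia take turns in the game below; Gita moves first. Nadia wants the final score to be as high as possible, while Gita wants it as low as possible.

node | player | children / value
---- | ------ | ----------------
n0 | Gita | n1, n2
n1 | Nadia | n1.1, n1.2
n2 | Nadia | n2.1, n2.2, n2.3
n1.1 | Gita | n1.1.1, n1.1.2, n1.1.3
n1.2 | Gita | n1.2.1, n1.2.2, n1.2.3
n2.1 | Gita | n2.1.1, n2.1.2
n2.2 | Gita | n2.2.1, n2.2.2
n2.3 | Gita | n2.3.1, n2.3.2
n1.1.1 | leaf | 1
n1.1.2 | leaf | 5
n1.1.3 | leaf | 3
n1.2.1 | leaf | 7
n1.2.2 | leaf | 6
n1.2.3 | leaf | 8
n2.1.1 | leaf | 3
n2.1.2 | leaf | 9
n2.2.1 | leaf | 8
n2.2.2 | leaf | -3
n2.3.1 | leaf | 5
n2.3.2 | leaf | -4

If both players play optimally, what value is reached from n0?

n1.1 (Gita): min(1, 5, 3) = 1
n1.2 (Gita): min(7, 6, 8) = 6
n1 (Nadia): max(1, 6) = 6
n2.1 (Gita): min(3, 9) = 3
n2.2 (Gita): min(8, -3) = -3
n2.3 (Gita): min(5, -4) = -4
n2 (Nadia): max(3, -3, -4) = 3
n0 (Gita): min(6, 3) = 3

3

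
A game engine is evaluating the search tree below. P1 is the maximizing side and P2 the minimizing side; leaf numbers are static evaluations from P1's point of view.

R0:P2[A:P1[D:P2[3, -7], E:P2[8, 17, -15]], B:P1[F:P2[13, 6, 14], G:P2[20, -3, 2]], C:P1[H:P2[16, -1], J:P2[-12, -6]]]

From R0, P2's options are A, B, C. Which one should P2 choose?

A

D (P2): min(3, -7) = -7
E (P2): min(8, 17, -15) = -15
A (P1): max(-7, -15) = -7
F (P2): min(13, 6, 14) = 6
G (P2): min(20, -3, 2) = -3
B (P1): max(6, -3) = 6
H (P2): min(16, -1) = -1
J (P2): min(-12, -6) = -12
C (P1): max(-1, -12) = -1
R0 (P2): min(-7, 6, -1) = -7
P2 at R0 wants the lowest of {A=-7, B=6, C=-1}, so chooses A.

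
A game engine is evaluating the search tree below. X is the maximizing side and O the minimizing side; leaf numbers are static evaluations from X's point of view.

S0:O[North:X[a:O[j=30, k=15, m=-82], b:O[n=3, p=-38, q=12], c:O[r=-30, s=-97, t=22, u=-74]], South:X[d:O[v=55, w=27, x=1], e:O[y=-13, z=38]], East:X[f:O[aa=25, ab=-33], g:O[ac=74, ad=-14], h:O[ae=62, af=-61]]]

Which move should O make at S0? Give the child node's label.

a (O): min(30, 15, -82) = -82
b (O): min(3, -38, 12) = -38
c (O): min(-30, -97, 22, -74) = -97
North (X): max(-82, -38, -97) = -38
d (O): min(55, 27, 1) = 1
e (O): min(-13, 38) = -13
South (X): max(1, -13) = 1
f (O): min(25, -33) = -33
g (O): min(74, -14) = -14
h (O): min(62, -61) = -61
East (X): max(-33, -14, -61) = -14
S0 (O): min(-38, 1, -14) = -38
O at S0 wants the lowest of {North=-38, South=1, East=-14}, so chooses North.

North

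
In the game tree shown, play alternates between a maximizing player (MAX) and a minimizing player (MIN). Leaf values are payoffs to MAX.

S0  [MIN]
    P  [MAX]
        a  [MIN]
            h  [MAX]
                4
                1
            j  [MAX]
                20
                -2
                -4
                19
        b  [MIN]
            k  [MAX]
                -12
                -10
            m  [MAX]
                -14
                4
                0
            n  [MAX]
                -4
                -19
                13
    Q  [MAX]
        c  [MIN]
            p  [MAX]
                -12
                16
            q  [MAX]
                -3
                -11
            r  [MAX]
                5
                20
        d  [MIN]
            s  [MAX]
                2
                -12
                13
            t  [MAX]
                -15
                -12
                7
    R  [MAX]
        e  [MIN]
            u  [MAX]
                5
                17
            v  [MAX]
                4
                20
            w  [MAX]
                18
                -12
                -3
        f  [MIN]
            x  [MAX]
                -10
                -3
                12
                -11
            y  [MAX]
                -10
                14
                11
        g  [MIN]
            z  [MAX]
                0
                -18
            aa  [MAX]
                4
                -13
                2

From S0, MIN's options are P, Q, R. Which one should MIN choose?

h (MAX): max(4, 1) = 4
j (MAX): max(20, -2, -4, 19) = 20
a (MIN): min(4, 20) = 4
k (MAX): max(-12, -10) = -10
m (MAX): max(-14, 4, 0) = 4
n (MAX): max(-4, -19, 13) = 13
b (MIN): min(-10, 4, 13) = -10
P (MAX): max(4, -10) = 4
p (MAX): max(-12, 16) = 16
q (MAX): max(-3, -11) = -3
r (MAX): max(5, 20) = 20
c (MIN): min(16, -3, 20) = -3
s (MAX): max(2, -12, 13) = 13
t (MAX): max(-15, -12, 7) = 7
d (MIN): min(13, 7) = 7
Q (MAX): max(-3, 7) = 7
u (MAX): max(5, 17) = 17
v (MAX): max(4, 20) = 20
w (MAX): max(18, -12, -3) = 18
e (MIN): min(17, 20, 18) = 17
x (MAX): max(-10, -3, 12, -11) = 12
y (MAX): max(-10, 14, 11) = 14
f (MIN): min(12, 14) = 12
z (MAX): max(0, -18) = 0
aa (MAX): max(4, -13, 2) = 4
g (MIN): min(0, 4) = 0
R (MAX): max(17, 12, 0) = 17
S0 (MIN): min(4, 7, 17) = 4
MIN at S0 wants the lowest of {P=4, Q=7, R=17}, so chooses P.

P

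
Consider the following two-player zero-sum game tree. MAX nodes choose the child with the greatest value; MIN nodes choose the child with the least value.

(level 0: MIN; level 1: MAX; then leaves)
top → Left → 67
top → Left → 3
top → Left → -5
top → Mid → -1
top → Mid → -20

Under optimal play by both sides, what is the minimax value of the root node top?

-1

Left (MAX): max(67, 3, -5) = 67
Mid (MAX): max(-1, -20) = -1
top (MIN): min(67, -1) = -1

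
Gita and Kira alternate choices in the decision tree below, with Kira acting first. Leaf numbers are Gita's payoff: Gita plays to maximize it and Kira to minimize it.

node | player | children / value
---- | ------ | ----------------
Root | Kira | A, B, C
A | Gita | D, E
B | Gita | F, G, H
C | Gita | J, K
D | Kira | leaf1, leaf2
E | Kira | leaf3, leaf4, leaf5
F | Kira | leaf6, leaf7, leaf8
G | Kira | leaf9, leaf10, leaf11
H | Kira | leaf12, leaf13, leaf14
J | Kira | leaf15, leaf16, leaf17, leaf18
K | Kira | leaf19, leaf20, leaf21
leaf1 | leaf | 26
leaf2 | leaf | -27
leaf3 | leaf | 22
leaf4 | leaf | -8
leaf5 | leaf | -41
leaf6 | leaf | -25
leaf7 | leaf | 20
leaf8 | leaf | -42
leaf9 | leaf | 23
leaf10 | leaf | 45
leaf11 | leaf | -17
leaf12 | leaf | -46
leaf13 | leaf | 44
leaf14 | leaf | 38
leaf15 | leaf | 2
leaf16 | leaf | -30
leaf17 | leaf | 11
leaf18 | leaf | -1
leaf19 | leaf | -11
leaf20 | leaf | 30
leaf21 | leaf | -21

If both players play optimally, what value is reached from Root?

D (Kira): min(26, -27) = -27
E (Kira): min(22, -8, -41) = -41
A (Gita): max(-27, -41) = -27
F (Kira): min(-25, 20, -42) = -42
G (Kira): min(23, 45, -17) = -17
H (Kira): min(-46, 44, 38) = -46
B (Gita): max(-42, -17, -46) = -17
J (Kira): min(2, -30, 11, -1) = -30
K (Kira): min(-11, 30, -21) = -21
C (Gita): max(-30, -21) = -21
Root (Kira): min(-27, -17, -21) = -27

-27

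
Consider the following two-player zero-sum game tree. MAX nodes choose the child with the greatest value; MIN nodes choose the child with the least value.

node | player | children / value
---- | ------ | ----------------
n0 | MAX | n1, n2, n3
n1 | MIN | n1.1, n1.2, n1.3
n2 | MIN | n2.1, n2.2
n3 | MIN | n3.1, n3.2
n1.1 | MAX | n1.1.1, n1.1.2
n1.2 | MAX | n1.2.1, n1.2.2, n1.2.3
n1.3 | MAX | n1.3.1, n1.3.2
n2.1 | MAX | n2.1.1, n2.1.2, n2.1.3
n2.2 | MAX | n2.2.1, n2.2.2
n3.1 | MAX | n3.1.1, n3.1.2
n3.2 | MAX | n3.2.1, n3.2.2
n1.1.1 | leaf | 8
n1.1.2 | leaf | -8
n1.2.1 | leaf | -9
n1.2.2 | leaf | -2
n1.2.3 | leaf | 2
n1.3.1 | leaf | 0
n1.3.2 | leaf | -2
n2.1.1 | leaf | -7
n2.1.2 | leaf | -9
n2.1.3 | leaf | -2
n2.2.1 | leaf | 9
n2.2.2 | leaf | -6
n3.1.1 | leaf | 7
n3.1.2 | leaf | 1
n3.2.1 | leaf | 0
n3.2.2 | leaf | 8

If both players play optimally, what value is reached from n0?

n1.1 (MAX): max(8, -8) = 8
n1.2 (MAX): max(-9, -2, 2) = 2
n1.3 (MAX): max(0, -2) = 0
n1 (MIN): min(8, 2, 0) = 0
n2.1 (MAX): max(-7, -9, -2) = -2
n2.2 (MAX): max(9, -6) = 9
n2 (MIN): min(-2, 9) = -2
n3.1 (MAX): max(7, 1) = 7
n3.2 (MAX): max(0, 8) = 8
n3 (MIN): min(7, 8) = 7
n0 (MAX): max(0, -2, 7) = 7

7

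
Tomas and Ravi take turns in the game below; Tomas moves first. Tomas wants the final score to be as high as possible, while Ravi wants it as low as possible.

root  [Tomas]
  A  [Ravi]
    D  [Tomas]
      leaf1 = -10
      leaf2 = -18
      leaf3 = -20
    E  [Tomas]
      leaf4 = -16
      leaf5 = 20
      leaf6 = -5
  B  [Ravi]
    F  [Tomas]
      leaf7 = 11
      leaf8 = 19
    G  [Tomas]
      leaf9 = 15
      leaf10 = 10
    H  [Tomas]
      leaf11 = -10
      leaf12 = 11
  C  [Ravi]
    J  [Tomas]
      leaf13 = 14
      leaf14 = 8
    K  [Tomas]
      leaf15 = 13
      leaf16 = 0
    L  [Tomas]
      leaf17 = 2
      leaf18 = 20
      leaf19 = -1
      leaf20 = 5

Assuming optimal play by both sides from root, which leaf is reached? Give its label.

leaf15

D (Tomas): max(-10, -18, -20) = -10
E (Tomas): max(-16, 20, -5) = 20
A (Ravi): min(-10, 20) = -10
F (Tomas): max(11, 19) = 19
G (Tomas): max(15, 10) = 15
H (Tomas): max(-10, 11) = 11
B (Ravi): min(19, 15, 11) = 11
J (Tomas): max(14, 8) = 14
K (Tomas): max(13, 0) = 13
L (Tomas): max(2, 20, -1, 5) = 20
C (Ravi): min(14, 13, 20) = 13
root (Tomas): max(-10, 11, 13) = 13
At root, Tomas picks C (highest: 13).
At C, Ravi picks K (lowest: 13).
At K, Tomas picks leaf15 (highest: 13).
Terminal value 13.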